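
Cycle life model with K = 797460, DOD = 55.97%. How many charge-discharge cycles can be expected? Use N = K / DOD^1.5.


DOD^1.5 = 418.73
N = K / DOD^1.5 = 797460 / 418.73 = 1904

1904 cycles


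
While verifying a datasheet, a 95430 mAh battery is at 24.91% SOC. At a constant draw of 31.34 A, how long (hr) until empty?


Convert: C_total = 95430 mAh = 95.43 Ah
Step 1: remaining = SOC/100 * C_total = 24.91/100 * 95.43 = 23.772 Ah
Step 2: t = remaining / I = 23.772 / 31.34 = 0.7585 hr

0.7585 hr


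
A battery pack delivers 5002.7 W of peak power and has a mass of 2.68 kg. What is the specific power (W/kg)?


SP = P / m = 5002.7 / 2.68 = 1867 W/kg

1867 W/kg


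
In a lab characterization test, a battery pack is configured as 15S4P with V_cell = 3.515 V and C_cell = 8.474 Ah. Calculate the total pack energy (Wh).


E = Ns * Vcell * Np * Ccell = 15 * 3.515 * 4 * 8.474 = 1787 Wh

1787 Wh


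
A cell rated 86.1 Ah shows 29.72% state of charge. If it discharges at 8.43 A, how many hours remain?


Step 1: remaining = SOC/100 * C_total = 29.72/100 * 86.1 = 25.589 Ah
Step 2: t = remaining / I = 25.589 / 8.43 = 3.035 hr

3.035 hr


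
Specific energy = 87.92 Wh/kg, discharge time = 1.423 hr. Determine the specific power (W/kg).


Specific power = 87.92 Wh/kg / 1.423 hr = 61.78 W/kg

61.78 W/kg


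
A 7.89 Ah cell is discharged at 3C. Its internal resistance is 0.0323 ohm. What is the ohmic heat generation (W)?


Step 1: I = C_rate * capacity = 3 * 7.89 = 23.67 A
Step 2: Q = I^2 * R = 23.67^2 * 0.0323 = 560.27 * 0.0323 = 18.10 W

18.10 W


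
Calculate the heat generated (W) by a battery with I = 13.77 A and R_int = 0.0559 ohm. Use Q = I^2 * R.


I^2 = 189.61
Q = 189.61 * 0.0559 = 10.60 W

10.60 W


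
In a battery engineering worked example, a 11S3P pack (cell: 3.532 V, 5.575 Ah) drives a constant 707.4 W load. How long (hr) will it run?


Step 1: E_pack = Ns * V_cell * Np * C_cell = 11 * 3.532 * 3 * 5.575 = 649.8 Wh
Step 2: t = E_pack / P = 649.8 / 707.4 = 0.9186 hr

0.9186 hr


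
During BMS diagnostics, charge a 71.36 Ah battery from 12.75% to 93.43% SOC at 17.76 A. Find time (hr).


Step 1: dSOC = 93.43% - 12.75% = 80.68%
Step 2: delta_Ah = 71.36 * 80.68 / 100 = 57.573 Ah
Step 3: t = 57.573 / 17.76 = 3.242 hr

3.242 hr


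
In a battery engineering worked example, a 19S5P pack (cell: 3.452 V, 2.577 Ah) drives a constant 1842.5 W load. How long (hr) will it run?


Step 1: E_pack = Ns * V_cell * Np * C_cell = 19 * 3.452 * 5 * 2.577 = 845.1 Wh
Step 2: t = E_pack / P = 845.1 / 1842.5 = 0.4587 hr

0.4587 hr


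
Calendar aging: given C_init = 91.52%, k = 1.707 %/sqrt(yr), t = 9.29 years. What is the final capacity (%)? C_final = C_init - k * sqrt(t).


Step 1: sqrt(9.29 yr) = 3.048
Step 2: drop = 1.707 * 3.048 = 5.2029
Step 3: C_final = 91.52 - 5.2029 = 86.32%

86.32%


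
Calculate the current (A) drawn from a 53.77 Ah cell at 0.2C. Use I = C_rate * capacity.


I = C_rate * capacity = 0.2 * 53.77 = 10.754 A

10.754 A


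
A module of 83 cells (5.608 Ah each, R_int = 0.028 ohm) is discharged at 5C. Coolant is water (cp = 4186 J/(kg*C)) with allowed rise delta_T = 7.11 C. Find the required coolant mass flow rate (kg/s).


Step 1: I = 5 * 5.608 = 28.04 A
Step 2: Q_cell = I^2 * R = 28.04^2 * 0.028 = 22.015 W
Step 3: Q_total = 83 * 22.015 = 1827.2 W
Step 4: m_dot = Q_total / (cp * dT) = 1827.2 / (4186 * 7.11) = 0.06139 kg/s

0.06139 kg/s


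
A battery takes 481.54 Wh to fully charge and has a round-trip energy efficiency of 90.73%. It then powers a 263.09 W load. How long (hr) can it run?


Step 1: E_discharge = eta/100 * E_charge = 90.73/100 * 481.54 = 436.9 Wh
Step 2: t = E_discharge / P = 436.9 / 263.09 = 1.661 hr

1.661 hr


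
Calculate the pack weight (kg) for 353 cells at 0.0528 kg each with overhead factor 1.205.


m_pack = n * m_cell * overhead = 353 * 0.0528 * 1.205 = 22.46 kg

22.46 kg


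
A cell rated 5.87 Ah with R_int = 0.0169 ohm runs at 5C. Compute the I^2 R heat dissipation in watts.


Step 1: I = C_rate * capacity = 5 * 5.87 = 29.35 A
Step 2: Q = I^2 * R = 29.35^2 * 0.0169 = 861.42 * 0.0169 = 14.56 W

14.56 W


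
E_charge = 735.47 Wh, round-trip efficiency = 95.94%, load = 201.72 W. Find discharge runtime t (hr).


Step 1: E_discharge = eta/100 * E_charge = 95.94/100 * 735.47 = 705.61 Wh
Step 2: t = E_discharge / P = 705.61 / 201.72 = 3.498 hr

3.498 hr


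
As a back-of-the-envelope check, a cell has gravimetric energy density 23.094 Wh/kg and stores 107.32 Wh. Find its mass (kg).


m = E / ED = 107.32 / 23.094 = 4.647 kg

4.647 kg


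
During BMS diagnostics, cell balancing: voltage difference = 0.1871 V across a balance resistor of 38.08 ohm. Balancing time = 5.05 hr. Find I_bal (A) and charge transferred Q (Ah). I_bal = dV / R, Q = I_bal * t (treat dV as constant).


I_bal = dV / R = 0.1871 / 38.08 = 0.0049133 A
Q = I_bal * t = 0.0049133 * 5.05 = 0.02481 Ah

I=0.0049133 A, Q=0.02481 Ah


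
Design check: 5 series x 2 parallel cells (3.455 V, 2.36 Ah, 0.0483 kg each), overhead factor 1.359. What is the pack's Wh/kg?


Step 1: V_pack = 5 * 3.455 = 17.275 V
Step 2: C_pack = 2 * 2.36 = 4.72 Ah
Step 3: E_pack = V_pack * C_pack = 17.275 * 4.72 = 81.538 Wh
Step 4: m_pack = 5 * 2 * 0.0483 * 1.359 = 0.6564 kg
Step 5: ED = E_pack / m_pack = 81.538 / 0.6564 = 124.2 Wh/kg

124.2 Wh/kg


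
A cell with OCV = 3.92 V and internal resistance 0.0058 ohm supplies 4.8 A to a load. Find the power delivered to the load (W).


Step 1: V_terminal = OCV - I*R = 3.92 - 4.8 * 0.0058 = 3.8922 V
Step 2: P_out = V_terminal * I = 3.8922 * 4.8 = 18.68 W

18.68 W


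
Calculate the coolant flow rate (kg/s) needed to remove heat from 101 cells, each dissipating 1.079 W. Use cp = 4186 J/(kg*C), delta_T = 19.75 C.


Q_total = 101 * 1.079 = 108.98 W
m_dot = Q_total / (cp * dT) = 108.98 / (4186 * 19.75) = 0.001318 kg/s

0.001318 kg/s


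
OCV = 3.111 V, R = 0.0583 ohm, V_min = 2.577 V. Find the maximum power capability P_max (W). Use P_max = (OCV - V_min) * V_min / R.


dV = OCV - V_min = 0.534 V (so I_max = dV / R)
P_max = dV * V_min / R = 0.534 * 2.577 / 0.0583 = 23.60 W

23.60 W


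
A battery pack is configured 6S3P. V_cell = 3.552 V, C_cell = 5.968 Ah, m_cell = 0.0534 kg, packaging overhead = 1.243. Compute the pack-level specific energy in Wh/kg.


Step 1: V_pack = 6 * 3.552 = 21.312 V
Step 2: C_pack = 3 * 5.968 = 17.904 Ah
Step 3: E_pack = V_pack * C_pack = 21.312 * 17.904 = 381.57 Wh
Step 4: m_pack = 6 * 3 * 0.0534 * 1.243 = 1.1948 kg
Step 5: ED = E_pack / m_pack = 381.57 / 1.1948 = 319.4 Wh/kg

319.4 Wh/kg


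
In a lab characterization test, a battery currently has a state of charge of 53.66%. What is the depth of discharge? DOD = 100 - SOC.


Complement of SOC: DOD = 100% - 53.66% = 46.34%

46.34%


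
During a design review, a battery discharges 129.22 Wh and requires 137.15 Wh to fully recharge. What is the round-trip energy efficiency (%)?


eta_e = E_dis / E_chg * 100 = 129.22 / 137.15 * 100 = 94.22%

94.22%


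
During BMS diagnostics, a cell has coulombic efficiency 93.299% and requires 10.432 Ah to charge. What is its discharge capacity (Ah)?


Q_dis = eta/100 * Q_chg = 93.299/100 * 10.432 = 9.733 Ah

9.733 Ah


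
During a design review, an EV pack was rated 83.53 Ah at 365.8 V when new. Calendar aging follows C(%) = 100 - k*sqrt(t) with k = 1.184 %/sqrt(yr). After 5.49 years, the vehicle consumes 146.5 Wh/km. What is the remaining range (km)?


Step 1: capacity retention = 100 - 1.184 * sqrt(5.49) = 100 - 1.184 * 2.3431 = 97.226%
Step 2: C_now = 83.53 * 97.226/100 = 81.213 Ah
Step 3: E_pack = V * C_now = 365.8 * 81.213 = 29708 Wh
Step 4: range = E_pack / consumption = 29708 / 146.5 = 202.8 km

202.8 km


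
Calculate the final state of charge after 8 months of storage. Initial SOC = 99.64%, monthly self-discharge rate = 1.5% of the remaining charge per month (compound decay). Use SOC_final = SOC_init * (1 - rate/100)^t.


Monthly retention factor = 1 - 1.5/100 = 0.985
Over 8 months: factor^8 = 0.88611
SOC_final = 99.64 * 0.88611 = 88.29%

88.29%


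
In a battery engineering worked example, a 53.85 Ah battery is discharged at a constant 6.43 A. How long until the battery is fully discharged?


Runtime = 53.85 Ah / 6.43 A = 8.375 hr

8.375 hr


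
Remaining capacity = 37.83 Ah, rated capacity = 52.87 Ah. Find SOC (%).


SOC% = 37.83 / 52.87 * 100 = 71.55%

71.55%


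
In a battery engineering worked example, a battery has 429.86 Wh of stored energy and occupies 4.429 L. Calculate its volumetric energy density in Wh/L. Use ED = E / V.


Volumetric ED = 429.86 Wh / 4.429 L = 97.06 Wh/L

97.06 Wh/L


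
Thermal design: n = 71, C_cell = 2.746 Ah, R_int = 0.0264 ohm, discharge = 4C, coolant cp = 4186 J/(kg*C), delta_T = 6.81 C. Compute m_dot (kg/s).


Step 1: I = 4 * 2.746 = 10.984 A
Step 2: Q_cell = I^2 * R = 10.984^2 * 0.0264 = 3.1851 W
Step 3: Q_total = 71 * 3.1851 = 226.14 W
Step 4: m_dot = Q_total / (cp * dT) = 226.14 / (4186 * 6.81) = 0.007933 kg/s

0.007933 kg/s


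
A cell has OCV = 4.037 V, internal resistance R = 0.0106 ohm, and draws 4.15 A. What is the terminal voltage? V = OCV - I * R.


V = OCV - I*R = 4.037 - 4.15 * 0.0106 = 3.993 V

3.993 V


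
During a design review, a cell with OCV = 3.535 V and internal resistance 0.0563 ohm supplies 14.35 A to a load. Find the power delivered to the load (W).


Step 1: V_terminal = OCV - I*R = 3.535 - 14.35 * 0.0563 = 2.7271 V
Step 2: P_out = V_terminal * I = 2.7271 * 14.35 = 39.13 W

39.13 W


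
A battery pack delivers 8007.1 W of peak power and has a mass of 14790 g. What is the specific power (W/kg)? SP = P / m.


Convert: m = 14790 g = 14.79 kg
Specific power = 8007.1 W / 14.79 kg = 541.4 W/kg

541.4 W/kg


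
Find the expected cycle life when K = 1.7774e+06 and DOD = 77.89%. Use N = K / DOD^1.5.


DOD^1.5 = 687.42
N = K / DOD^1.5 = 1.7774e+06 / 687.42 = 2586

2586 cycles


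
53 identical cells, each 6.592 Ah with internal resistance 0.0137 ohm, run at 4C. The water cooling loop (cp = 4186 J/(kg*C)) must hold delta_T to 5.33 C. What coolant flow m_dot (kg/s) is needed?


Step 1: I = 4 * 6.592 = 26.368 A
Step 2: Q_cell = I^2 * R = 26.368^2 * 0.0137 = 9.5252 W
Step 3: Q_total = 53 * 9.5252 = 504.84 W
Step 4: m_dot = Q_total / (cp * dT) = 504.84 / (4186 * 5.33) = 0.02263 kg/s

0.02263 kg/s


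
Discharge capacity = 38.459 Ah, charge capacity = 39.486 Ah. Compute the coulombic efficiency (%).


Coulombic efficiency = 38.459/39.486 * 100% = 97.40%

97.40%


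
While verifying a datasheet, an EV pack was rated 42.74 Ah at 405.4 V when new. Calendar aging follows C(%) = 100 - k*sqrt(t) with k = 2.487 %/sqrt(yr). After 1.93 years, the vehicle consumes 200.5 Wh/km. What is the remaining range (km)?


Step 1: capacity retention = 100 - 2.487 * sqrt(1.93) = 100 - 2.487 * 1.3892 = 96.545%
Step 2: C_now = 42.74 * 96.545/100 = 41.263 Ah
Step 3: E_pack = V * C_now = 405.4 * 41.263 = 16728 Wh
Step 4: range = E_pack / consumption = 16728 / 200.5 = 83.43 km

83.43 km


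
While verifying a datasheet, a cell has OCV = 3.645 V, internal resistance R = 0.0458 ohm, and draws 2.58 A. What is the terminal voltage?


V = OCV - I*R = 3.645 - 2.58 * 0.0458 = 3.527 V

3.527 V


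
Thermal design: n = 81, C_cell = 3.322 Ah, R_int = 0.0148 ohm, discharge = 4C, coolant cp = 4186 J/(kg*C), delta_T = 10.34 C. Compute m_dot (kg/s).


Step 1: I = 4 * 3.322 = 13.288 A
Step 2: Q_cell = I^2 * R = 13.288^2 * 0.0148 = 2.6132 W
Step 3: Q_total = 81 * 2.6132 = 211.67 W
Step 4: m_dot = Q_total / (cp * dT) = 211.67 / (4186 * 10.34) = 0.004890 kg/s

0.004890 kg/s


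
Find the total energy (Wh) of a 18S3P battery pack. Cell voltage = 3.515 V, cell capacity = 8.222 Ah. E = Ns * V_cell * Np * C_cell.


E = Ns * Vcell * Np * Ccell = 18 * 3.515 * 3 * 8.222 = 1561 Wh

1561 Wh


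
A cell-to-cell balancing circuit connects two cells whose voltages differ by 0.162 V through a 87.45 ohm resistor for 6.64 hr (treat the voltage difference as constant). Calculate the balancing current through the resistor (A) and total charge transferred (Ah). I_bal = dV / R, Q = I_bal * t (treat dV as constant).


First, Ohm's law: I_bal = 0.162 V / 87.45 ohm = 0.0018525 A
Then Q = I * t = 0.0018525 A * 6.64 hr = 0.01230 Ah

I=0.0018525 A, Q=0.01230 Ah


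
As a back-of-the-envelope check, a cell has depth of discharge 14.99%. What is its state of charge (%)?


SOC = 100 - DOD = 100 - 14.99 = 85.01%

85.01%


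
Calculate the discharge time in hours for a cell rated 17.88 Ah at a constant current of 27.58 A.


Runtime = 17.88 Ah / 27.58 A = 0.6483 hr

0.6483 hr


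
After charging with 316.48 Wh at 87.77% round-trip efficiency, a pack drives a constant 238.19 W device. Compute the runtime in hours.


Step 1: E_discharge = eta/100 * E_charge = 87.77/100 * 316.48 = 277.77 Wh
Step 2: t = E_discharge / P = 277.77 / 238.19 = 1.166 hr

1.166 hr


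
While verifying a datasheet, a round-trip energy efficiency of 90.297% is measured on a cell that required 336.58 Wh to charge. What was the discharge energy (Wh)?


E_dis = eta/100 * E_chg = 90.297/100 * 336.58 = 303.9 Wh

303.9 Wh


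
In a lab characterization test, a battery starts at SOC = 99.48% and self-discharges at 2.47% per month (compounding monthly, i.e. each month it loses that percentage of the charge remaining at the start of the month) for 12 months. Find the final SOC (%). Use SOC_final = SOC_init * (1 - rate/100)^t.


decay = (1 - 2.47/100)^12 = 0.74073
SOC_final = 99.48 * 0.74073 = 73.69%

73.69%


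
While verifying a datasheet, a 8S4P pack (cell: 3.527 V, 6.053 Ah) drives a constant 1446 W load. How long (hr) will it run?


Step 1: E_pack = Ns * V_cell * Np * C_cell = 8 * 3.527 * 4 * 6.053 = 683.17 Wh
Step 2: t = E_pack / P = 683.17 / 1446 = 0.4725 hr

0.4725 hr


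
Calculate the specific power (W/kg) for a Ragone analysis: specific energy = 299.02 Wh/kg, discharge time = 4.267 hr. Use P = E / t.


P_specific = E / t = 299.02 / 4.267 = 70.08 W/kg

70.08 W/kg


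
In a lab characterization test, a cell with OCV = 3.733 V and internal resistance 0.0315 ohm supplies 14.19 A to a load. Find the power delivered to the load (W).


Step 1: V_terminal = OCV - I*R = 3.733 - 14.19 * 0.0315 = 3.286 V
Step 2: P_out = V_terminal * I = 3.286 * 14.19 = 46.63 W

46.63 W


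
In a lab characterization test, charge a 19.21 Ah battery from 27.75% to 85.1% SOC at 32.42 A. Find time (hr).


Step 1: dSOC = 85.1% - 27.75% = 57.35%
Step 2: delta_Ah = 19.21 * 57.35 / 100 = 11.017 Ah
Step 3: t = 11.017 / 32.42 = 0.3398 hr

0.3398 hr


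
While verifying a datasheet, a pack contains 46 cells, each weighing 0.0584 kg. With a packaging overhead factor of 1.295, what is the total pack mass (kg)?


m_pack = n * m_cell * overhead = 46 * 0.0584 * 1.295 = 3.479 kg

3.479 kg


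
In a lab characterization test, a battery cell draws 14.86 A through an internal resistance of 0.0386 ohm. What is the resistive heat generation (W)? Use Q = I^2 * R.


I^2 = 220.82
Q = 220.82 * 0.0386 = 8.524 W

8.524 W


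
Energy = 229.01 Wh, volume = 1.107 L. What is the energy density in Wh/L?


Volumetric ED = 229.01 Wh / 1.107 L = 206.9 Wh/L

206.9 Wh/L


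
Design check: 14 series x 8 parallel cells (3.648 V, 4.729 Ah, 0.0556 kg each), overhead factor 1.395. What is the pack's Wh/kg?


Step 1: V_pack = 14 * 3.648 = 51.072 V
Step 2: C_pack = 8 * 4.729 = 37.832 Ah
Step 3: E_pack = V_pack * C_pack = 51.072 * 37.832 = 1932.2 Wh
Step 4: m_pack = 14 * 8 * 0.0556 * 1.395 = 8.6869 kg
Step 5: ED = E_pack / m_pack = 1932.2 / 8.6869 = 222.4 Wh/kg

222.4 Wh/kg


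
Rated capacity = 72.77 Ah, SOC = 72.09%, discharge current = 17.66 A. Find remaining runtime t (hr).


Step 1: remaining = SOC/100 * C_total = 72.09/100 * 72.77 = 52.46 Ah
Step 2: t = remaining / I = 52.46 / 17.66 = 2.971 hr

2.971 hr


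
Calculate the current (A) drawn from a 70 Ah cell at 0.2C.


At 0.2C: I = 0.2 * 70 Ah = 14 A

14 A


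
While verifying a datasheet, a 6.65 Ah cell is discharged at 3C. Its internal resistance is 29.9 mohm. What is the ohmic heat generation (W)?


Convert: R = 29.9 mohm = 0.0299 ohm
Step 1: I = C_rate * capacity = 3 * 6.65 = 19.95 A
Step 2: Q = I^2 * R = 19.95^2 * 0.0299 = 398 * 0.0299 = 11.90 W

11.90 W


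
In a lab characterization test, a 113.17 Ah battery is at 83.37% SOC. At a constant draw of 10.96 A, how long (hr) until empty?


Step 1: remaining = SOC/100 * C_total = 83.37/100 * 113.17 = 94.35 Ah
Step 2: t = remaining / I = 94.35 / 10.96 = 8.609 hr

8.609 hr


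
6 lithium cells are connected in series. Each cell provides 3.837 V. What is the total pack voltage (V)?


V_pack = n * V_cell = 6 * 3.837 = 23.022 V

23.022 V


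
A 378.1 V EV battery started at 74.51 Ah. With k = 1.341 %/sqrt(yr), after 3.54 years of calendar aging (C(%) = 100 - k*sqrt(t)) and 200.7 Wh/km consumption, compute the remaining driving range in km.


Step 1: capacity retention = 100 - 1.341 * sqrt(3.54) = 100 - 1.341 * 1.8815 = 97.477%
Step 2: C_now = 74.51 * 97.477/100 = 72.63 Ah
Step 3: E_pack = V * C_now = 378.1 * 72.63 = 27461 Wh
Step 4: range = E_pack / consumption = 27461 / 200.7 = 136.8 km

136.8 km


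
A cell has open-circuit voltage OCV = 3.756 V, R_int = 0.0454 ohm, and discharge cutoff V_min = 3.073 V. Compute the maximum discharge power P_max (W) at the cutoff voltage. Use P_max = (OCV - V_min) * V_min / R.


dV = OCV - V_min = 0.683 V (so I_max = dV / R)
P_max = dV * V_min / R = 0.683 * 3.073 / 0.0454 = 46.23 W

46.23 W


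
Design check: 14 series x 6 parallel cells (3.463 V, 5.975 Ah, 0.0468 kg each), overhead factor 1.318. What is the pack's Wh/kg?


Step 1: V_pack = 14 * 3.463 = 48.482 V
Step 2: C_pack = 6 * 5.975 = 35.85 Ah
Step 3: E_pack = V_pack * C_pack = 48.482 * 35.85 = 1738.1 Wh
Step 4: m_pack = 14 * 6 * 0.0468 * 1.318 = 5.1813 kg
Step 5: ED = E_pack / m_pack = 1738.1 / 5.1813 = 335.5 Wh/kg

335.5 Wh/kg


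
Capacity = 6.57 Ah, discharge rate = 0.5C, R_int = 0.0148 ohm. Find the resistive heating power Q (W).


Step 1: I = C_rate * capacity = 0.5 * 6.57 = 3.285 A
Step 2: Q = I^2 * R = 3.285^2 * 0.0148 = 10.791 * 0.0148 = 0.1597 W

0.1597 W


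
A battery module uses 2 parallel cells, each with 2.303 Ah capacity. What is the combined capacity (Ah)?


Parallel capacities add: 2 * 2.303 Ah = 4.606 Ah

4.606 Ah


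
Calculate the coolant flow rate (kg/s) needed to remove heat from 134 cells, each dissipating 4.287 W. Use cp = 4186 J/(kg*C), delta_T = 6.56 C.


Q_total = 134 * 4.287 = 574.46 W
m_dot = Q_total / (cp * dT) = 574.46 / (4186 * 6.56) = 0.02092 kg/s

0.02092 kg/s


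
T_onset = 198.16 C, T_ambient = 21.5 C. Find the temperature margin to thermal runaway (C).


Safety margin = 198.16 C - 21.5 C = 176.66 C

176.66 C


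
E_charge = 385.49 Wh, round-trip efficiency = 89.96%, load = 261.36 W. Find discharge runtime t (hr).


Step 1: E_discharge = eta/100 * E_charge = 89.96/100 * 385.49 = 346.79 Wh
Step 2: t = E_discharge / P = 346.79 / 261.36 = 1.327 hr

1.327 hr


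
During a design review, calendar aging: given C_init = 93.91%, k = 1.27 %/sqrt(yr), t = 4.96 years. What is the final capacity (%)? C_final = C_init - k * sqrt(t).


Step 1: sqrt(4.96 yr) = 2.2271
Step 2: drop = 1.27 * 2.2271 = 2.8284
Step 3: C_final = 93.91 - 2.8284 = 91.08%

91.08%


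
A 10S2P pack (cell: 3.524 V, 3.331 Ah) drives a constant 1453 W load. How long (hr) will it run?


Step 1: E_pack = Ns * V_cell * Np * C_cell = 10 * 3.524 * 2 * 3.331 = 234.77 Wh
Step 2: t = E_pack / P = 234.77 / 1453 = 0.1616 hr

0.1616 hr


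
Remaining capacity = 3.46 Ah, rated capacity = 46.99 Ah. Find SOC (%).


SOC% = 3.46 / 46.99 * 100 = 7.363%

7.363%


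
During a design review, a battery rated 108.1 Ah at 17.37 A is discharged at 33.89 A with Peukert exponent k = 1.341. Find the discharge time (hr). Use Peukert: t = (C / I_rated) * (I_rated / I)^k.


Step 1: t_rated = C / I_rated = 108.1 / 17.37 = 6.2234 hr
Step 2: ratio = 17.37 / 33.89 = 0.51254
Step 3: ratio^k = 0.51254^1.341 = 0.40808
Step 4: t = t_rated * ratio^k = 6.2234 * 0.40808 = 2.540 hr

2.540 hr


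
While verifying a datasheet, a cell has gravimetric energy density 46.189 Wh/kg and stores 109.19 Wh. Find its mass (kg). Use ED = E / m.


m = E / ED = 109.19 / 46.189 = 2.364 kg

2.364 kg


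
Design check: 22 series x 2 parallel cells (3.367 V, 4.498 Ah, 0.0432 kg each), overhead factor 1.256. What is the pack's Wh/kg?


Step 1: V_pack = 22 * 3.367 = 74.074 V
Step 2: C_pack = 2 * 4.498 = 8.996 Ah
Step 3: E_pack = V_pack * C_pack = 74.074 * 8.996 = 666.37 Wh
Step 4: m_pack = 22 * 2 * 0.0432 * 1.256 = 2.3874 kg
Step 5: ED = E_pack / m_pack = 666.37 / 2.3874 = 279.1 Wh/kg

279.1 Wh/kg


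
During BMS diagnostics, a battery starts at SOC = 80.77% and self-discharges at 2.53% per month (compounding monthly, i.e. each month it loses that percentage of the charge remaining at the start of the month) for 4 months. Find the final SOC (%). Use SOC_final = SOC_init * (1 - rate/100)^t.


decay = (1 - 2.53/100)^4 = 0.90258
SOC_final = 80.77 * 0.90258 = 72.90%

72.90%


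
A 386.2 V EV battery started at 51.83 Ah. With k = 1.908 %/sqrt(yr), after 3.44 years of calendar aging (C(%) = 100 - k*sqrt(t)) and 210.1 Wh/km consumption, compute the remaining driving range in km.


Step 1: capacity retention = 100 - 1.908 * sqrt(3.44) = 100 - 1.908 * 1.8547 = 96.461%
Step 2: C_now = 51.83 * 96.461/100 = 49.996 Ah
Step 3: E_pack = V * C_now = 386.2 * 49.996 = 19308 Wh
Step 4: range = E_pack / consumption = 19308 / 210.1 = 91.90 km

91.90 km


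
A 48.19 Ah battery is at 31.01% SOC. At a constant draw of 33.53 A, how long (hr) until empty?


Step 1: remaining = SOC/100 * C_total = 31.01/100 * 48.19 = 14.944 Ah
Step 2: t = remaining / I = 14.944 / 33.53 = 0.4457 hr

0.4457 hr


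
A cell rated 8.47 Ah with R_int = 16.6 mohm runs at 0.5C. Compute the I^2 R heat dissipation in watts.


Convert: R = 16.6 mohm = 0.0166 ohm
Step 1: I = C_rate * capacity = 0.5 * 8.47 = 4.235 A
Step 2: Q = I^2 * R = 4.235^2 * 0.0166 = 17.935 * 0.0166 = 0.2977 W

0.2977 W


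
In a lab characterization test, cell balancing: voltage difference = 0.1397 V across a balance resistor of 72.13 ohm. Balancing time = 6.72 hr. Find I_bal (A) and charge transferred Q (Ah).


First, Ohm's law: I_bal = 0.1397 V / 72.13 ohm = 0.0019368 A
Then Q = I * t = 0.0019368 A * 6.72 hr = 0.01302 Ah

I=0.0019368 A, Q=0.01302 Ah


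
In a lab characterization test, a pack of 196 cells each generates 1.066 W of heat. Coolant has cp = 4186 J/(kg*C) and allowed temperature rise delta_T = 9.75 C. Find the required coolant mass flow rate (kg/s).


Step 1: Total heat Q = 196 * 1.066 W = 208.94 W
Step 2: denom = cp * dT = 4186 * 9.75 = 40814
Step 3: m_dot = 208.94 / 40814 = 0.005119 kg/s

0.005119 kg/s


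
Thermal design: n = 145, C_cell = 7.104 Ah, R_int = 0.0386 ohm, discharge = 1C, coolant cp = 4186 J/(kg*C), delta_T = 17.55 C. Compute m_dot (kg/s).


Step 1: I = 1 * 7.104 = 7.104 A
Step 2: Q_cell = I^2 * R = 7.104^2 * 0.0386 = 1.948 W
Step 3: Q_total = 145 * 1.948 = 282.46 W
Step 4: m_dot = Q_total / (cp * dT) = 282.46 / (4186 * 17.55) = 0.003845 kg/s

0.003845 kg/s


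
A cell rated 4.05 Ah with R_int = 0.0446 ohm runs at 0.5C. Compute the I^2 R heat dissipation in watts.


Step 1: I = C_rate * capacity = 0.5 * 4.05 = 2.025 A
Step 2: Q = I^2 * R = 2.025^2 * 0.0446 = 4.1006 * 0.0446 = 0.1829 W

0.1829 W


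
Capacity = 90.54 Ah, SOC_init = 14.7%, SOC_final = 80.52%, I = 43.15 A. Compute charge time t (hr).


Step 1: dSOC = 80.52% - 14.7% = 65.82%
Step 2: delta_Ah = 90.54 * 65.82 / 100 = 59.593 Ah
Step 3: t = 59.593 / 43.15 = 1.381 hr

1.381 hr


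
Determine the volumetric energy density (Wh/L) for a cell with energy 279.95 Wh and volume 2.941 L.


Volumetric ED = 279.95 Wh / 2.941 L = 95.19 Wh/L

95.19 Wh/L


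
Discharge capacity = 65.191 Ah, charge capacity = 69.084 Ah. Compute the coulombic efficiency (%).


Coulombic efficiency = 65.191/69.084 * 100% = 94.36%

94.36%


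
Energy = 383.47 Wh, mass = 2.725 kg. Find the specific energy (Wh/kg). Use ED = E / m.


Specific energy = 383.47 Wh / 2.725 kg = 140.7 Wh/kg

140.7 Wh/kg


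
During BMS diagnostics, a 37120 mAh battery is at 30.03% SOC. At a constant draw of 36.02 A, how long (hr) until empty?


Convert: C_total = 37120 mAh = 37.12 Ah
Step 1: remaining = SOC/100 * C_total = 30.03/100 * 37.12 = 11.147 Ah
Step 2: t = remaining / I = 11.147 / 36.02 = 0.3095 hr

0.3095 hr


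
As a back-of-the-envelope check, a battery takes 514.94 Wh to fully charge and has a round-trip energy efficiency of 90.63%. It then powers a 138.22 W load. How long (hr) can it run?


Step 1: E_discharge = eta/100 * E_charge = 90.63/100 * 514.94 = 466.69 Wh
Step 2: t = E_discharge / P = 466.69 / 138.22 = 3.376 hr

3.376 hr


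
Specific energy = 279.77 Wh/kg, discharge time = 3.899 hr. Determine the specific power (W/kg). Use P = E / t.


P_specific = E / t = 279.77 / 3.899 = 71.75 W/kg

71.75 W/kg


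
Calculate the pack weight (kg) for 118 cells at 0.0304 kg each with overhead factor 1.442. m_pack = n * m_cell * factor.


Cell mass sum = 118 * 0.0304 = 3.5872 kg
With overhead 1.442: m_pack = 3.5872 * 1.442 = 5.173 kg

5.173 kg


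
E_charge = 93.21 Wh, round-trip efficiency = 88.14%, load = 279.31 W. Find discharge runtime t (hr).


Step 1: E_discharge = eta/100 * E_charge = 88.14/100 * 93.21 = 82.155 Wh
Step 2: t = E_discharge / P = 82.155 / 279.31 = 0.2941 hr

0.2941 hr


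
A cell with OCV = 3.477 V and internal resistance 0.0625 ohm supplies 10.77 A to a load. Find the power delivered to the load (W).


Step 1: V_terminal = OCV - I*R = 3.477 - 10.77 * 0.0625 = 2.8039 V
Step 2: P_out = V_terminal * I = 2.8039 * 10.77 = 30.20 W

30.20 W


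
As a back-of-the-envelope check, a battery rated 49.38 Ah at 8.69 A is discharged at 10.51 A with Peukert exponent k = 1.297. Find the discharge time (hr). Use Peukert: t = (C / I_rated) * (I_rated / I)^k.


Step 1: t_rated = C / I_rated = 49.38 / 8.69 = 5.6824 hr
Step 2: ratio = 8.69 / 10.51 = 0.82683
Step 3: ratio^k = 0.82683^1.297 = 0.78143
Step 4: t = t_rated * ratio^k = 5.6824 * 0.78143 = 4.440 hr

4.440 hr


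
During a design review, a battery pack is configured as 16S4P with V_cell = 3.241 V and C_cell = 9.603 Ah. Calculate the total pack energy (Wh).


V_pack = 16 * 3.241 = 51.856 V
C_pack = 4 * 9.603 = 38.412 Ah
E = V_pack * C_pack = 51.856 * 38.412 = 1992 Wh

1992 Wh


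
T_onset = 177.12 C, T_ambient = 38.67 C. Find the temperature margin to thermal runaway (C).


Safety margin = 177.12 C - 38.67 C = 138.45 C

138.45 C


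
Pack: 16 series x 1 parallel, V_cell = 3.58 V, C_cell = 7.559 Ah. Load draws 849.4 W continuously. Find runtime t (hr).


Step 1: E_pack = Ns * V_cell * Np * C_cell = 16 * 3.58 * 1 * 7.559 = 432.98 Wh
Step 2: t = E_pack / P = 432.98 / 849.4 = 0.5097 hr

0.5097 hr


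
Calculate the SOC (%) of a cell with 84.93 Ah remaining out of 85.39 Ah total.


SOC = (remaining / total) * 100 = (84.93 / 85.39) * 100 = 99.46%

99.46%


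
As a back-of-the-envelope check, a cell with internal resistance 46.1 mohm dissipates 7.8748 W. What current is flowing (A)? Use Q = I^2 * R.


Convert: R = 46.1 mohm = 0.0461 ohm
I = sqrt(Q / R) = sqrt(7.8748 / 0.0461) = sqrt(170.82) = 13.07 A

13.07 A


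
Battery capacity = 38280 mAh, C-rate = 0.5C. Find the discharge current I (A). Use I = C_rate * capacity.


Convert: capacity = 38280 mAh = 38.28 Ah
At 0.5C: I = 0.5 * 38.28 Ah = 19.14 A

19.14 A


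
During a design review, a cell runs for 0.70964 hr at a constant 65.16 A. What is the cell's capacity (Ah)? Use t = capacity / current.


C = I * t = 65.16 * 0.70964 = 46.24 Ah

46.24 Ah


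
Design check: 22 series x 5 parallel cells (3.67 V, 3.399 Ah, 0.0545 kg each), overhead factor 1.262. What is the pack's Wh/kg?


Step 1: V_pack = 22 * 3.67 = 80.74 V
Step 2: C_pack = 5 * 3.399 = 16.995 Ah
Step 3: E_pack = V_pack * C_pack = 80.74 * 16.995 = 1372.2 Wh
Step 4: m_pack = 22 * 5 * 0.0545 * 1.262 = 7.5657 kg
Step 5: ED = E_pack / m_pack = 1372.2 / 7.5657 = 181.4 Wh/kg

181.4 Wh/kg


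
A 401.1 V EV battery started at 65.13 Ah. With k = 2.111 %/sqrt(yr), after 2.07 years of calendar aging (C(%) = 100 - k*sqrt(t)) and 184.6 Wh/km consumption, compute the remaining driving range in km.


Step 1: capacity retention = 100 - 2.111 * sqrt(2.07) = 100 - 2.111 * 1.4387 = 96.963%
Step 2: C_now = 65.13 * 96.963/100 = 63.152 Ah
Step 3: E_pack = V * C_now = 401.1 * 63.152 = 25330 Wh
Step 4: range = E_pack / consumption = 25330 / 184.6 = 137.2 km

137.2 km


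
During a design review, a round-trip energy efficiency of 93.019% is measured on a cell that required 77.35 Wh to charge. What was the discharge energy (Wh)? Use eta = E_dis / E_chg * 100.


E_dis = eta/100 * E_chg = 93.019/100 * 77.35 = 71.95 Wh

71.95 Wh


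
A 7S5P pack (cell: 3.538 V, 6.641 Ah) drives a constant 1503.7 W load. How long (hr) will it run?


Step 1: E_pack = Ns * V_cell * Np * C_cell = 7 * 3.538 * 5 * 6.641 = 822.36 Wh
Step 2: t = E_pack / P = 822.36 / 1503.7 = 0.5469 hr

0.5469 hr


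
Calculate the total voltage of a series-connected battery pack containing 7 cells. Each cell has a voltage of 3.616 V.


V_pack = n * V_cell = 7 * 3.616 = 25.312 V

25.312 V


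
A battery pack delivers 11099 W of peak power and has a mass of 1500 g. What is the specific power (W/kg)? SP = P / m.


Convert: m = 1500 g = 1.5 kg
Specific power = 11099 W / 1.5 kg = 7399 W/kg

7399 W/kg


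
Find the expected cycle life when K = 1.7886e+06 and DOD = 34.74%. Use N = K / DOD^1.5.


Step 1: DOD^1.5 = 34.74^1.5 = 204.76
Step 2: N = 1.7886e+06 / 204.76 = 8735 cycles

8735 cycles


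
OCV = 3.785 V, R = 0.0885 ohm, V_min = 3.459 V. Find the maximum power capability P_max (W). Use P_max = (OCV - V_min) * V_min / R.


P_max = (OCV - V_min) * V_min / R = (3.785 - 3.459) * 3.459 / 0.0885 = 0.326 * 3.459 / 0.0885 = 12.74 W

12.74 W


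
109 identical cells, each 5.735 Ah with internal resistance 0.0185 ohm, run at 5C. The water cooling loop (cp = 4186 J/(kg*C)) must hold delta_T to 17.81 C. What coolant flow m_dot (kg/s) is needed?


Step 1: I = 5 * 5.735 = 28.675 A
Step 2: Q_cell = I^2 * R = 28.675^2 * 0.0185 = 15.212 W
Step 3: Q_total = 109 * 15.212 = 1658.1 W
Step 4: m_dot = Q_total / (cp * dT) = 1658.1 / (4186 * 17.81) = 0.02224 kg/s

0.02224 kg/s


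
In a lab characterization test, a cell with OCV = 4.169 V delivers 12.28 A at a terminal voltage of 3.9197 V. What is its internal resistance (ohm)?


R = (OCV - V) / I = (4.169 - 3.9197) / 12.28 = 0.02030 ohm

0.02030 ohm


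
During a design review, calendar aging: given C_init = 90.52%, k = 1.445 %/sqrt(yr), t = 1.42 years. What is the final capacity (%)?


sqrt(t) = sqrt(1.42) = 1.1916
C_final = 90.52 - 1.445 * 1.1916 = 88.80%

88.80%


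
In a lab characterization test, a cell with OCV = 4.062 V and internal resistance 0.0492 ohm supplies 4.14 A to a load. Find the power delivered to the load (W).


Step 1: V_terminal = OCV - I*R = 4.062 - 4.14 * 0.0492 = 3.8583 V
Step 2: P_out = V_terminal * I = 3.8583 * 4.14 = 15.97 W

15.97 W


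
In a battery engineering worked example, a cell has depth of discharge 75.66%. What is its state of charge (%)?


SOC = 100 - DOD = 100 - 75.66 = 24.34%

24.34%


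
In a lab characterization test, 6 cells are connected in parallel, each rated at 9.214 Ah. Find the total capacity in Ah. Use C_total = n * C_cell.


C_total = 6 * 9.214 = 55.284 Ah

55.284 Ah


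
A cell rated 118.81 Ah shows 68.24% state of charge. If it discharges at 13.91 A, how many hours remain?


Step 1: remaining = SOC/100 * C_total = 68.24/100 * 118.81 = 81.076 Ah
Step 2: t = remaining / I = 81.076 / 13.91 = 5.829 hr

5.829 hr


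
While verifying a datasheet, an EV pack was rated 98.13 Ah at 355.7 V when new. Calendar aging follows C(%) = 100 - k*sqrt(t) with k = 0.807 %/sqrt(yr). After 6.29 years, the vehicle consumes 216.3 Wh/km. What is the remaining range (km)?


Step 1: capacity retention = 100 - 0.807 * sqrt(6.29) = 100 - 0.807 * 2.508 = 97.976%
Step 2: C_now = 98.13 * 97.976/100 = 96.144 Ah
Step 3: E_pack = V * C_now = 355.7 * 96.144 = 34198 Wh
Step 4: range = E_pack / consumption = 34198 / 216.3 = 158.1 km

158.1 km


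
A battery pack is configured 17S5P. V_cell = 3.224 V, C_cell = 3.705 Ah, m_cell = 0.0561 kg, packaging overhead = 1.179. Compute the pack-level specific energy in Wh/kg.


Step 1: V_pack = 17 * 3.224 = 54.808 V
Step 2: C_pack = 5 * 3.705 = 18.525 Ah
Step 3: E_pack = V_pack * C_pack = 54.808 * 18.525 = 1015.3 Wh
Step 4: m_pack = 17 * 5 * 0.0561 * 1.179 = 5.6221 kg
Step 5: ED = E_pack / m_pack = 1015.3 / 5.6221 = 180.6 Wh/kg

180.6 Wh/kg


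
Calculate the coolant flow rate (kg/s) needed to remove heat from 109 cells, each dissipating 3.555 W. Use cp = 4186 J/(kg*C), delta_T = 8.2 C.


Q_total = 109 * 3.555 = 387.5 W
m_dot = Q_total / (cp * dT) = 387.5 / (4186 * 8.2) = 0.01129 kg/s

0.01129 kg/s


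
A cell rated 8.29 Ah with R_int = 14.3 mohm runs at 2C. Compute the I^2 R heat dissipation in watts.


Convert: R = 14.3 mohm = 0.0143 ohm
Step 1: I = C_rate * capacity = 2 * 8.29 = 16.58 A
Step 2: Q = I^2 * R = 16.58^2 * 0.0143 = 274.9 * 0.0143 = 3.931 W

3.931 W


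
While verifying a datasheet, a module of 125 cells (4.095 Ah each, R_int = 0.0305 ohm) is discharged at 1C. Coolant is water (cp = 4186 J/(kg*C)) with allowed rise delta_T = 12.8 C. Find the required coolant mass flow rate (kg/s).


Step 1: I = 1 * 4.095 = 4.095 A
Step 2: Q_cell = I^2 * R = 4.095^2 * 0.0305 = 0.51146 W
Step 3: Q_total = 125 * 0.51146 = 63.933 W
Step 4: m_dot = Q_total / (cp * dT) = 63.933 / (4186 * 12.8) = 0.001193 kg/s

0.001193 kg/s


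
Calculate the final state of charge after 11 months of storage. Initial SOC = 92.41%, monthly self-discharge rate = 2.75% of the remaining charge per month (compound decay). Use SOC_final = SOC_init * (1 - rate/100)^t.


Monthly retention factor = 1 - 2.75/100 = 0.9725
Over 11 months: factor^11 = 0.73584
SOC_final = 92.41 * 0.73584 = 68.00%

68.00%


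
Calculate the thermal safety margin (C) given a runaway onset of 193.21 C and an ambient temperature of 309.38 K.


Convert: T_ambient = 309.38 K = 36.23 C
margin = 193.21 - 36.23 = 156.98 C

156.98 C


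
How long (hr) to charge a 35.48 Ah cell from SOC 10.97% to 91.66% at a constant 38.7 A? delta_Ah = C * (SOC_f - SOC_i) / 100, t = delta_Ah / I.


delta_Ah = 35.48 * (91.66 - 10.97) / 100 = 28.629 Ah
t = delta_Ah / I = 28.629 / 38.7 = 0.7398 hr

0.7398 hr


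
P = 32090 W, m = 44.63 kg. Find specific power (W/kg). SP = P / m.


Specific power = 32090 W / 44.63 kg = 719.0 W/kg

719.0 W/kg


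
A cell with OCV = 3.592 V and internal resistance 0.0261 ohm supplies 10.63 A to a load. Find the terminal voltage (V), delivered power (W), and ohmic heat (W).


Step 1: V_terminal = OCV - I*R = 3.592 - 10.63 * 0.0261 = 3.3146 V
Step 2: P_out = V_terminal * I = 3.3146 * 10.63 = 35.23 W
Step 3: Q = I^2 * R = 10.63^2 * 0.0261 = 2.949 W

V=3.3146 V, P=35.23 W, Q=2.949 W


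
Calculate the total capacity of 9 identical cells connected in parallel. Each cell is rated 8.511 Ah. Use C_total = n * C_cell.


Parallel capacities add: 9 * 8.511 Ah = 76.599 Ah

76.599 Ah


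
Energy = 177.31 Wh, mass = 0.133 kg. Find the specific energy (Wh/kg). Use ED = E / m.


Specific energy = 177.31 Wh / 0.133 kg = 1333 Wh/kg

1333 Wh/kg


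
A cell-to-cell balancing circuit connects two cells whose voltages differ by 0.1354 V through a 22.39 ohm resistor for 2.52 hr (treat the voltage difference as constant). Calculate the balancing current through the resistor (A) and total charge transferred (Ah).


I_bal = dV / R = 0.1354 / 22.39 = 0.0060473 A
Q = I_bal * t = 0.0060473 * 2.52 = 0.01524 Ah

I=0.0060473 A, Q=0.01524 Ah


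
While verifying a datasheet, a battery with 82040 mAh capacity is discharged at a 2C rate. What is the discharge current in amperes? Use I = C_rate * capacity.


Convert: capacity = 82040 mAh = 82.04 Ah
I = C_rate * capacity = 2 * 82.04 = 164.08 A

164.08 A


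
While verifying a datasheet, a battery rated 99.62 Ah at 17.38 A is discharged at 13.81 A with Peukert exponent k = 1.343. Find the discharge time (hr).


Step 1: t_rated = C / I_rated = 99.62 / 17.38 = 5.7319 hr
Step 2: ratio = 17.38 / 13.81 = 1.2585
Step 3: ratio^k = 1.2585^1.343 = 1.3618
Step 4: t = t_rated * ratio^k = 5.7319 * 1.3618 = 7.806 hr

7.806 hr


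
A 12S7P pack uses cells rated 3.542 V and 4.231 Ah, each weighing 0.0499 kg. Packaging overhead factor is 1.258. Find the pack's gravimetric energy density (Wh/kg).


Step 1: V_pack = 12 * 3.542 = 42.504 V
Step 2: C_pack = 7 * 4.231 = 29.617 Ah
Step 3: E_pack = V_pack * C_pack = 42.504 * 29.617 = 1258.8 Wh
Step 4: m_pack = 12 * 7 * 0.0499 * 1.258 = 5.273 kg
Step 5: ED = E_pack / m_pack = 1258.8 / 5.273 = 238.7 Wh/kg

238.7 Wh/kg


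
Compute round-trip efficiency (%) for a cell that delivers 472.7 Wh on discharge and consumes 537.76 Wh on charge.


eta_e = E_dis / E_chg * 100 = 472.7 / 537.76 * 100 = 87.90%

87.90%


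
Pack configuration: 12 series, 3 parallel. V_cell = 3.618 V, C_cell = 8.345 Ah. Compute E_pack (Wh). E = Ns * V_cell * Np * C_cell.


E = Ns * Vcell * Np * Ccell = 12 * 3.618 * 3 * 8.345 = 1087 Wh

1087 Wh


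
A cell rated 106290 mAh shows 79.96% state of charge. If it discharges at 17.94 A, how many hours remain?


Convert: C_total = 106290 mAh = 106.29 Ah
Step 1: remaining = SOC/100 * C_total = 79.96/100 * 106.29 = 84.989 Ah
Step 2: t = remaining / I = 84.989 / 17.94 = 4.737 hr

4.737 hr


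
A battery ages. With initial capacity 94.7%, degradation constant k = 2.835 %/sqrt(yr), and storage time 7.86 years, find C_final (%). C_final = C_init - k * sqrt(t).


Step 1: sqrt(7.86 yr) = 2.8036
Step 2: drop = 2.835 * 2.8036 = 7.9482
Step 3: C_final = 94.7 - 7.9482 = 86.75%

86.75%


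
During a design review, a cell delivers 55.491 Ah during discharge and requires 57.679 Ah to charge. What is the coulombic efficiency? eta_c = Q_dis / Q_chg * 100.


eta_c = Q_dis / Q_chg * 100 = 55.491 / 57.679 * 100 = 96.21%

96.21%


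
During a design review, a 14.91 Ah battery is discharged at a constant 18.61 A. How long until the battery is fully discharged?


Runtime = 14.91 Ah / 18.61 A = 0.8012 hr

0.8012 hr


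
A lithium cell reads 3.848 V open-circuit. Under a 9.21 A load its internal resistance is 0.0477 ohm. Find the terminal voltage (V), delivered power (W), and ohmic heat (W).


Step 1: V_terminal = OCV - I*R = 3.848 - 9.21 * 0.0477 = 3.4087 V
Step 2: P_out = V_terminal * I = 3.4087 * 9.21 = 31.39 W
Step 3: Q = I^2 * R = 9.21^2 * 0.0477 = 4.046 W

V=3.4087 V, P=31.39 W, Q=4.046 W


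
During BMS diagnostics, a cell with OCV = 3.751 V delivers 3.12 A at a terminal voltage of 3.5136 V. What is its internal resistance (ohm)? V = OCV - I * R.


R = (OCV - V) / I = (3.751 - 3.5136) / 3.12 = 0.07609 ohm

0.07609 ohm


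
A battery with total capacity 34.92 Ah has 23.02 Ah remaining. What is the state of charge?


SOC% = 23.02 / 34.92 * 100 = 65.92%

65.92%


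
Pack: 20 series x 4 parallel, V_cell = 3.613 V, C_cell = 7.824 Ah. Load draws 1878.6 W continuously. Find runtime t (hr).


Step 1: E_pack = Ns * V_cell * Np * C_cell = 20 * 3.613 * 4 * 7.824 = 2261.4 Wh
Step 2: t = E_pack / P = 2261.4 / 1878.6 = 1.204 hr

1.204 hr


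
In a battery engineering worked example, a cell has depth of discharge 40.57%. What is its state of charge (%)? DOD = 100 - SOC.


SOC = 100 - DOD = 100 - 40.57 = 59.43%

59.43%
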